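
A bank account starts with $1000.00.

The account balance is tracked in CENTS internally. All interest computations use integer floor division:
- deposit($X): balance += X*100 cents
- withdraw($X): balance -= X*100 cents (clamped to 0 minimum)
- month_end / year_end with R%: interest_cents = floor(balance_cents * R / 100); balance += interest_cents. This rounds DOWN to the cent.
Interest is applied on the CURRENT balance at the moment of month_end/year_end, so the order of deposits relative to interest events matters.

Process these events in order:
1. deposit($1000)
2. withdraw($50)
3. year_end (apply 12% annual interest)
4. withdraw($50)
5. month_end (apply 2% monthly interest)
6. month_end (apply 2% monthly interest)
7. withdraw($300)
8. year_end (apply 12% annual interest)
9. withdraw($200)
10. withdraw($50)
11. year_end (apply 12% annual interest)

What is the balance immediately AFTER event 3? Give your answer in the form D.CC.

After 1 (deposit($1000)): balance=$2000.00 total_interest=$0.00
After 2 (withdraw($50)): balance=$1950.00 total_interest=$0.00
After 3 (year_end (apply 12% annual interest)): balance=$2184.00 total_interest=$234.00

Answer: 2184.00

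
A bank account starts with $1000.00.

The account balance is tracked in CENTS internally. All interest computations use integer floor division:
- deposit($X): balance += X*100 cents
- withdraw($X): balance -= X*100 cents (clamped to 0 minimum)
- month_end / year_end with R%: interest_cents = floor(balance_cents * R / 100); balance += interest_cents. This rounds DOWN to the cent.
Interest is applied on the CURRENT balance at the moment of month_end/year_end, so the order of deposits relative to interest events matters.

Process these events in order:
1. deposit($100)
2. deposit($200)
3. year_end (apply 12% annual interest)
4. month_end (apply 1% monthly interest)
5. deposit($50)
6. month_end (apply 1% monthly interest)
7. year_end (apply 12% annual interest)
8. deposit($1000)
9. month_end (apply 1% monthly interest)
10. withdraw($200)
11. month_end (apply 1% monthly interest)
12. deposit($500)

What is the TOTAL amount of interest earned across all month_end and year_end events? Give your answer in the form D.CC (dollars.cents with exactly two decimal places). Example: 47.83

Answer: 422.72

Derivation:
After 1 (deposit($100)): balance=$1100.00 total_interest=$0.00
After 2 (deposit($200)): balance=$1300.00 total_interest=$0.00
After 3 (year_end (apply 12% annual interest)): balance=$1456.00 total_interest=$156.00
After 4 (month_end (apply 1% monthly interest)): balance=$1470.56 total_interest=$170.56
After 5 (deposit($50)): balance=$1520.56 total_interest=$170.56
After 6 (month_end (apply 1% monthly interest)): balance=$1535.76 total_interest=$185.76
After 7 (year_end (apply 12% annual interest)): balance=$1720.05 total_interest=$370.05
After 8 (deposit($1000)): balance=$2720.05 total_interest=$370.05
After 9 (month_end (apply 1% monthly interest)): balance=$2747.25 total_interest=$397.25
After 10 (withdraw($200)): balance=$2547.25 total_interest=$397.25
After 11 (month_end (apply 1% monthly interest)): balance=$2572.72 total_interest=$422.72
After 12 (deposit($500)): balance=$3072.72 total_interest=$422.72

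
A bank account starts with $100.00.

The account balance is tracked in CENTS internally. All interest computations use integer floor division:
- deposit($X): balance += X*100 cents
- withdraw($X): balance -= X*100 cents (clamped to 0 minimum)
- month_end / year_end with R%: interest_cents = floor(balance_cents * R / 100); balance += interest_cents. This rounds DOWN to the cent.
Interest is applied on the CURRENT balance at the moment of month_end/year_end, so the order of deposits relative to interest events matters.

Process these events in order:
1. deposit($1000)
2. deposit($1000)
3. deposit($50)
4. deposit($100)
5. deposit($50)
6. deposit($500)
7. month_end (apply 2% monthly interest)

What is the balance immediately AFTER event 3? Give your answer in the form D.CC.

After 1 (deposit($1000)): balance=$1100.00 total_interest=$0.00
After 2 (deposit($1000)): balance=$2100.00 total_interest=$0.00
After 3 (deposit($50)): balance=$2150.00 total_interest=$0.00

Answer: 2150.00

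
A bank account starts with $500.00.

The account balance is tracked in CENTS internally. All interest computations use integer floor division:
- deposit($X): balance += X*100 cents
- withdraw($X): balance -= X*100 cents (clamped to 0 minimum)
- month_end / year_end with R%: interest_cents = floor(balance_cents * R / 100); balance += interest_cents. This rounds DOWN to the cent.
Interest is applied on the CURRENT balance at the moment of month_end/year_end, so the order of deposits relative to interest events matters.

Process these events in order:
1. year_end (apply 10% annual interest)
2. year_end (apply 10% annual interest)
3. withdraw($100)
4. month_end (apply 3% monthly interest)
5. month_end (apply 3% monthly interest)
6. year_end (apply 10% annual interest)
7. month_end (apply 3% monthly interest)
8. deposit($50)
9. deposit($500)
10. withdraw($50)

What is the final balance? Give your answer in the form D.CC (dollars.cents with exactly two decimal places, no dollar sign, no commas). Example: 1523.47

After 1 (year_end (apply 10% annual interest)): balance=$550.00 total_interest=$50.00
After 2 (year_end (apply 10% annual interest)): balance=$605.00 total_interest=$105.00
After 3 (withdraw($100)): balance=$505.00 total_interest=$105.00
After 4 (month_end (apply 3% monthly interest)): balance=$520.15 total_interest=$120.15
After 5 (month_end (apply 3% monthly interest)): balance=$535.75 total_interest=$135.75
After 6 (year_end (apply 10% annual interest)): balance=$589.32 total_interest=$189.32
After 7 (month_end (apply 3% monthly interest)): balance=$606.99 total_interest=$206.99
After 8 (deposit($50)): balance=$656.99 total_interest=$206.99
After 9 (deposit($500)): balance=$1156.99 total_interest=$206.99
After 10 (withdraw($50)): balance=$1106.99 total_interest=$206.99

Answer: 1106.99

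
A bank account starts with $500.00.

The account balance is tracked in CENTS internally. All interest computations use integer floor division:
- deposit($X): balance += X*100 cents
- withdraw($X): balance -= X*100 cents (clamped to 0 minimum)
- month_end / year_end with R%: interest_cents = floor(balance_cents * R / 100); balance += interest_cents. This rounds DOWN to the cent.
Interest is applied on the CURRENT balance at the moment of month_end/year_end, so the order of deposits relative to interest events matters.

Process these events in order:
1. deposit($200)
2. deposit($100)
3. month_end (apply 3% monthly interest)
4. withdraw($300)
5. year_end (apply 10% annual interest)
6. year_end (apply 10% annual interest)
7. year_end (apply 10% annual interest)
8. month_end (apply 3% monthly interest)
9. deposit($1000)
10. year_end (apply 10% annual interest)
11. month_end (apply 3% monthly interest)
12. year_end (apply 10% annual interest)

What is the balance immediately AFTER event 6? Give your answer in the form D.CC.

Answer: 634.04

Derivation:
After 1 (deposit($200)): balance=$700.00 total_interest=$0.00
After 2 (deposit($100)): balance=$800.00 total_interest=$0.00
After 3 (month_end (apply 3% monthly interest)): balance=$824.00 total_interest=$24.00
After 4 (withdraw($300)): balance=$524.00 total_interest=$24.00
After 5 (year_end (apply 10% annual interest)): balance=$576.40 total_interest=$76.40
After 6 (year_end (apply 10% annual interest)): balance=$634.04 total_interest=$134.04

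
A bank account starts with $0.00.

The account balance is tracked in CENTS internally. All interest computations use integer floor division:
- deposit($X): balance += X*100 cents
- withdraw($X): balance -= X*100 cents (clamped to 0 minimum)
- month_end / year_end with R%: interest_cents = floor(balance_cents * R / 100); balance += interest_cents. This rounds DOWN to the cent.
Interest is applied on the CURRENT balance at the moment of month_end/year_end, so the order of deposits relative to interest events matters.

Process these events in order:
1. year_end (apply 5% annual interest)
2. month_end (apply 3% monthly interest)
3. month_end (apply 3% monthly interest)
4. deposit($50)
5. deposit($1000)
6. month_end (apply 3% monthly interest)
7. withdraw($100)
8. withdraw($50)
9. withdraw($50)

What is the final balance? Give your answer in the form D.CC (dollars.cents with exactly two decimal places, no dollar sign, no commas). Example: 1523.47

Answer: 881.50

Derivation:
After 1 (year_end (apply 5% annual interest)): balance=$0.00 total_interest=$0.00
After 2 (month_end (apply 3% monthly interest)): balance=$0.00 total_interest=$0.00
After 3 (month_end (apply 3% monthly interest)): balance=$0.00 total_interest=$0.00
After 4 (deposit($50)): balance=$50.00 total_interest=$0.00
After 5 (deposit($1000)): balance=$1050.00 total_interest=$0.00
After 6 (month_end (apply 3% monthly interest)): balance=$1081.50 total_interest=$31.50
After 7 (withdraw($100)): balance=$981.50 total_interest=$31.50
After 8 (withdraw($50)): balance=$931.50 total_interest=$31.50
After 9 (withdraw($50)): balance=$881.50 total_interest=$31.50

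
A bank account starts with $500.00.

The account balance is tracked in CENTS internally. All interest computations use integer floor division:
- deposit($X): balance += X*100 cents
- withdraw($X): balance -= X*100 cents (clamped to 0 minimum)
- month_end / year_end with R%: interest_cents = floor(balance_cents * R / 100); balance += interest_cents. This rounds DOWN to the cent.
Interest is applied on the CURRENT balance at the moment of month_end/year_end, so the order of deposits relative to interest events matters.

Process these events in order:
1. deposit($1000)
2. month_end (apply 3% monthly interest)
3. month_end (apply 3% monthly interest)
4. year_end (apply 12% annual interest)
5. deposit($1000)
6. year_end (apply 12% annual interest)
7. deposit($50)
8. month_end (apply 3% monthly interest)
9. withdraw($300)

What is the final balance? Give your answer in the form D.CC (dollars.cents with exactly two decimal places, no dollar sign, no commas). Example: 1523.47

Answer: 2961.16

Derivation:
After 1 (deposit($1000)): balance=$1500.00 total_interest=$0.00
After 2 (month_end (apply 3% monthly interest)): balance=$1545.00 total_interest=$45.00
After 3 (month_end (apply 3% monthly interest)): balance=$1591.35 total_interest=$91.35
After 4 (year_end (apply 12% annual interest)): balance=$1782.31 total_interest=$282.31
After 5 (deposit($1000)): balance=$2782.31 total_interest=$282.31
After 6 (year_end (apply 12% annual interest)): balance=$3116.18 total_interest=$616.18
After 7 (deposit($50)): balance=$3166.18 total_interest=$616.18
After 8 (month_end (apply 3% monthly interest)): balance=$3261.16 total_interest=$711.16
After 9 (withdraw($300)): balance=$2961.16 total_interest=$711.16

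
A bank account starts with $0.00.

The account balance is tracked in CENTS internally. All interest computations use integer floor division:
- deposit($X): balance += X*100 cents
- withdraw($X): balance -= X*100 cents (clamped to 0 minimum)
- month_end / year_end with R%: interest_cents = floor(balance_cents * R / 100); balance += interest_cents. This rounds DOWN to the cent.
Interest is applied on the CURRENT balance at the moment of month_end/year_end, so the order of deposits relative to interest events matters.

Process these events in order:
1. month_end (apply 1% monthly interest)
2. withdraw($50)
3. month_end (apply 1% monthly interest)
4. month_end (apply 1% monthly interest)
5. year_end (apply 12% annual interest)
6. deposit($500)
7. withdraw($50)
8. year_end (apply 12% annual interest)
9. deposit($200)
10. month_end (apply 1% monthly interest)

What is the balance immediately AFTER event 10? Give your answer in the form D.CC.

After 1 (month_end (apply 1% monthly interest)): balance=$0.00 total_interest=$0.00
After 2 (withdraw($50)): balance=$0.00 total_interest=$0.00
After 3 (month_end (apply 1% monthly interest)): balance=$0.00 total_interest=$0.00
After 4 (month_end (apply 1% monthly interest)): balance=$0.00 total_interest=$0.00
After 5 (year_end (apply 12% annual interest)): balance=$0.00 total_interest=$0.00
After 6 (deposit($500)): balance=$500.00 total_interest=$0.00
After 7 (withdraw($50)): balance=$450.00 total_interest=$0.00
After 8 (year_end (apply 12% annual interest)): balance=$504.00 total_interest=$54.00
After 9 (deposit($200)): balance=$704.00 total_interest=$54.00
After 10 (month_end (apply 1% monthly interest)): balance=$711.04 total_interest=$61.04

Answer: 711.04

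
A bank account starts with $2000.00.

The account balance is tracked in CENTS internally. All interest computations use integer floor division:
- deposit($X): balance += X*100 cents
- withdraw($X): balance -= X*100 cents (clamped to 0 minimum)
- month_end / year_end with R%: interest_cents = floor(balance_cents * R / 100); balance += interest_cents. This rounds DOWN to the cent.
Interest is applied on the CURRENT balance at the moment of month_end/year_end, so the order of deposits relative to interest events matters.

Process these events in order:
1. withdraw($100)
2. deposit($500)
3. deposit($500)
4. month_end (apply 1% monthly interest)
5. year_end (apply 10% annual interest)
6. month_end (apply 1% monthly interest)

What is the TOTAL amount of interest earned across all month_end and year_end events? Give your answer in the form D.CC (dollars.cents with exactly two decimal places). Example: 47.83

After 1 (withdraw($100)): balance=$1900.00 total_interest=$0.00
After 2 (deposit($500)): balance=$2400.00 total_interest=$0.00
After 3 (deposit($500)): balance=$2900.00 total_interest=$0.00
After 4 (month_end (apply 1% monthly interest)): balance=$2929.00 total_interest=$29.00
After 5 (year_end (apply 10% annual interest)): balance=$3221.90 total_interest=$321.90
After 6 (month_end (apply 1% monthly interest)): balance=$3254.11 total_interest=$354.11

Answer: 354.11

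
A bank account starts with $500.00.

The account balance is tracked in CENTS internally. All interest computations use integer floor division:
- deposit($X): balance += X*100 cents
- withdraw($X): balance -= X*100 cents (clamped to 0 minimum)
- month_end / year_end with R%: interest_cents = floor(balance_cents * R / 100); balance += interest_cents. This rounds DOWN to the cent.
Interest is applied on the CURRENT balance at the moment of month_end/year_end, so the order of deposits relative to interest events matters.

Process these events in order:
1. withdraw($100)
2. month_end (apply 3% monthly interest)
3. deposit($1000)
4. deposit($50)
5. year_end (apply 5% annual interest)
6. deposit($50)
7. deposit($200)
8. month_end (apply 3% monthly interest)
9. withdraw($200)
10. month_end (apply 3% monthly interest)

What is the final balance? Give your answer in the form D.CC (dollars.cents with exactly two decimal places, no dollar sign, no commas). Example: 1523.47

After 1 (withdraw($100)): balance=$400.00 total_interest=$0.00
After 2 (month_end (apply 3% monthly interest)): balance=$412.00 total_interest=$12.00
After 3 (deposit($1000)): balance=$1412.00 total_interest=$12.00
After 4 (deposit($50)): balance=$1462.00 total_interest=$12.00
After 5 (year_end (apply 5% annual interest)): balance=$1535.10 total_interest=$85.10
After 6 (deposit($50)): balance=$1585.10 total_interest=$85.10
After 7 (deposit($200)): balance=$1785.10 total_interest=$85.10
After 8 (month_end (apply 3% monthly interest)): balance=$1838.65 total_interest=$138.65
After 9 (withdraw($200)): balance=$1638.65 total_interest=$138.65
After 10 (month_end (apply 3% monthly interest)): balance=$1687.80 total_interest=$187.80

Answer: 1687.80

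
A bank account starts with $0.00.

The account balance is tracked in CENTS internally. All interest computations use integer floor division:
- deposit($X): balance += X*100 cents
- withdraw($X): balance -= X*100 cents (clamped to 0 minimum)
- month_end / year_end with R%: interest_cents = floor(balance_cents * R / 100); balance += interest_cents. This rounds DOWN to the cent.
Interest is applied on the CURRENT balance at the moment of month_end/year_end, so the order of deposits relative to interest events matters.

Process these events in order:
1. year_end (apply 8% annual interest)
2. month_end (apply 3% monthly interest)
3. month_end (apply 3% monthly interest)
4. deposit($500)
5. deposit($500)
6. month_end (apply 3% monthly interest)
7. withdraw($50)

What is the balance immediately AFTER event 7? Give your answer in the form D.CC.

After 1 (year_end (apply 8% annual interest)): balance=$0.00 total_interest=$0.00
After 2 (month_end (apply 3% monthly interest)): balance=$0.00 total_interest=$0.00
After 3 (month_end (apply 3% monthly interest)): balance=$0.00 total_interest=$0.00
After 4 (deposit($500)): balance=$500.00 total_interest=$0.00
After 5 (deposit($500)): balance=$1000.00 total_interest=$0.00
After 6 (month_end (apply 3% monthly interest)): balance=$1030.00 total_interest=$30.00
After 7 (withdraw($50)): balance=$980.00 total_interest=$30.00

Answer: 980.00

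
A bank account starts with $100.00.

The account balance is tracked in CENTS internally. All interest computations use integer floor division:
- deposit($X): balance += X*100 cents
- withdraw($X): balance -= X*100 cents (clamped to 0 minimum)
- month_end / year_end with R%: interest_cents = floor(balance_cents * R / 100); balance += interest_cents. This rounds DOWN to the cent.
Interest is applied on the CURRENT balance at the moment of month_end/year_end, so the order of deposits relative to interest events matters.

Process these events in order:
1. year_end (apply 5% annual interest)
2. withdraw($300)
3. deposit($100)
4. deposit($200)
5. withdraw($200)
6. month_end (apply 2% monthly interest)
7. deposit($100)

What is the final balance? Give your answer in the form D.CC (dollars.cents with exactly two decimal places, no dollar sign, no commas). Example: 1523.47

Answer: 202.00

Derivation:
After 1 (year_end (apply 5% annual interest)): balance=$105.00 total_interest=$5.00
After 2 (withdraw($300)): balance=$0.00 total_interest=$5.00
After 3 (deposit($100)): balance=$100.00 total_interest=$5.00
After 4 (deposit($200)): balance=$300.00 total_interest=$5.00
After 5 (withdraw($200)): balance=$100.00 total_interest=$5.00
After 6 (month_end (apply 2% monthly interest)): balance=$102.00 total_interest=$7.00
After 7 (deposit($100)): balance=$202.00 total_interest=$7.00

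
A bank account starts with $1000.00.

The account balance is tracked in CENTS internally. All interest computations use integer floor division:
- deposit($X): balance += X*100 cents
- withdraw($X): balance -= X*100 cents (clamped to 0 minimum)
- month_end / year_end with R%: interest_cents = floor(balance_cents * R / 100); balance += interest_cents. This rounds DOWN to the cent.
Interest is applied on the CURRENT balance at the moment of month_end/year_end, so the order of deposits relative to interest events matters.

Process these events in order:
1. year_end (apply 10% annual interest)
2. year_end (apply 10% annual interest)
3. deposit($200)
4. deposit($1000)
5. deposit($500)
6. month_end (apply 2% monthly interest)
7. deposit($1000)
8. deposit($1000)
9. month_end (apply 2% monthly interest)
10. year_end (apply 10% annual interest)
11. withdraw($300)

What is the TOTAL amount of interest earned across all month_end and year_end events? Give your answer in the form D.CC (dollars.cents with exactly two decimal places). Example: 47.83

Answer: 874.31

Derivation:
After 1 (year_end (apply 10% annual interest)): balance=$1100.00 total_interest=$100.00
After 2 (year_end (apply 10% annual interest)): balance=$1210.00 total_interest=$210.00
After 3 (deposit($200)): balance=$1410.00 total_interest=$210.00
After 4 (deposit($1000)): balance=$2410.00 total_interest=$210.00
After 5 (deposit($500)): balance=$2910.00 total_interest=$210.00
After 6 (month_end (apply 2% monthly interest)): balance=$2968.20 total_interest=$268.20
After 7 (deposit($1000)): balance=$3968.20 total_interest=$268.20
After 8 (deposit($1000)): balance=$4968.20 total_interest=$268.20
After 9 (month_end (apply 2% monthly interest)): balance=$5067.56 total_interest=$367.56
After 10 (year_end (apply 10% annual interest)): balance=$5574.31 total_interest=$874.31
After 11 (withdraw($300)): balance=$5274.31 total_interest=$874.31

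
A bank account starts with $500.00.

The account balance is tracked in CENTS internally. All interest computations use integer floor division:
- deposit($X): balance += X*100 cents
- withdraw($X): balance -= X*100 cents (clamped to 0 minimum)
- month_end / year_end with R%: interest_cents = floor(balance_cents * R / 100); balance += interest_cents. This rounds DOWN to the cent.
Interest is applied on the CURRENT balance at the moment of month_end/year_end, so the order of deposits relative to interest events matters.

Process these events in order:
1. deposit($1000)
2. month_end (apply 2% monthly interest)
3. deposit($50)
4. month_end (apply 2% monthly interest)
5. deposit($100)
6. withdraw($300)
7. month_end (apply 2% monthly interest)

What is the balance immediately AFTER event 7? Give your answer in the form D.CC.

After 1 (deposit($1000)): balance=$1500.00 total_interest=$0.00
After 2 (month_end (apply 2% monthly interest)): balance=$1530.00 total_interest=$30.00
After 3 (deposit($50)): balance=$1580.00 total_interest=$30.00
After 4 (month_end (apply 2% monthly interest)): balance=$1611.60 total_interest=$61.60
After 5 (deposit($100)): balance=$1711.60 total_interest=$61.60
After 6 (withdraw($300)): balance=$1411.60 total_interest=$61.60
After 7 (month_end (apply 2% monthly interest)): balance=$1439.83 total_interest=$89.83

Answer: 1439.83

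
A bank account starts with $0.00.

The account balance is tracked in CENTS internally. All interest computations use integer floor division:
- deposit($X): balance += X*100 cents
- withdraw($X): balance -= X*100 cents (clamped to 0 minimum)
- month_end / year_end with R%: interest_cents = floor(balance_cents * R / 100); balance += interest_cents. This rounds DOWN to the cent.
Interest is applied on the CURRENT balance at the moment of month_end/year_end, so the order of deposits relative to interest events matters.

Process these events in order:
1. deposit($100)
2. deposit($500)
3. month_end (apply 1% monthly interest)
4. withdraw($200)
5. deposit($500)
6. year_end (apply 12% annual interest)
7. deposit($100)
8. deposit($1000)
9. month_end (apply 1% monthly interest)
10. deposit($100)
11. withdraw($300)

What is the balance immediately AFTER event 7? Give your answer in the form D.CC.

Answer: 1114.72

Derivation:
After 1 (deposit($100)): balance=$100.00 total_interest=$0.00
After 2 (deposit($500)): balance=$600.00 total_interest=$0.00
After 3 (month_end (apply 1% monthly interest)): balance=$606.00 total_interest=$6.00
After 4 (withdraw($200)): balance=$406.00 total_interest=$6.00
After 5 (deposit($500)): balance=$906.00 total_interest=$6.00
After 6 (year_end (apply 12% annual interest)): balance=$1014.72 total_interest=$114.72
After 7 (deposit($100)): balance=$1114.72 total_interest=$114.72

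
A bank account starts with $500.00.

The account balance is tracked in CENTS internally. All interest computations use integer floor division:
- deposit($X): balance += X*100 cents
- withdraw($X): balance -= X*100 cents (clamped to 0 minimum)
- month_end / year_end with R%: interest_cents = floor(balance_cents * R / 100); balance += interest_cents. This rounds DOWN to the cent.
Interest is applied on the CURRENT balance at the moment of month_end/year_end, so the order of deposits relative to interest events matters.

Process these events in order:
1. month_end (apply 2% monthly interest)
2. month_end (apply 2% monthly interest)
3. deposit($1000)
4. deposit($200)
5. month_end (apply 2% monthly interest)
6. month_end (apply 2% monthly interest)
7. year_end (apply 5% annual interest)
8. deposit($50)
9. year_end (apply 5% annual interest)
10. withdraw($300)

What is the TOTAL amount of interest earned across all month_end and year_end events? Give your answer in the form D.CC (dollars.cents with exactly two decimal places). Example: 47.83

Answer: 275.62

Derivation:
After 1 (month_end (apply 2% monthly interest)): balance=$510.00 total_interest=$10.00
After 2 (month_end (apply 2% monthly interest)): balance=$520.20 total_interest=$20.20
After 3 (deposit($1000)): balance=$1520.20 total_interest=$20.20
After 4 (deposit($200)): balance=$1720.20 total_interest=$20.20
After 5 (month_end (apply 2% monthly interest)): balance=$1754.60 total_interest=$54.60
After 6 (month_end (apply 2% monthly interest)): balance=$1789.69 total_interest=$89.69
After 7 (year_end (apply 5% annual interest)): balance=$1879.17 total_interest=$179.17
After 8 (deposit($50)): balance=$1929.17 total_interest=$179.17
After 9 (year_end (apply 5% annual interest)): balance=$2025.62 total_interest=$275.62
After 10 (withdraw($300)): balance=$1725.62 total_interest=$275.62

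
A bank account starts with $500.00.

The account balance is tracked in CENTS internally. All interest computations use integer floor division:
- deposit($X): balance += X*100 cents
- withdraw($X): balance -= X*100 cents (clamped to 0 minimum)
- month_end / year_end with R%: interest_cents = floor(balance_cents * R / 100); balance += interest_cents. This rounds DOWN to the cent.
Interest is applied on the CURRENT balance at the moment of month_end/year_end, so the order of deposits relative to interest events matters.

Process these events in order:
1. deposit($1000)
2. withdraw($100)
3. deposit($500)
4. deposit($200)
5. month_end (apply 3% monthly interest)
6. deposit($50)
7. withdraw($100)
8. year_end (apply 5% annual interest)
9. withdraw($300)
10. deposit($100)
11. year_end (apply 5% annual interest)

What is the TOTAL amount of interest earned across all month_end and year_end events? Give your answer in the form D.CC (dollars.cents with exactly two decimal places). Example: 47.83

Answer: 269.58

Derivation:
After 1 (deposit($1000)): balance=$1500.00 total_interest=$0.00
After 2 (withdraw($100)): balance=$1400.00 total_interest=$0.00
After 3 (deposit($500)): balance=$1900.00 total_interest=$0.00
After 4 (deposit($200)): balance=$2100.00 total_interest=$0.00
After 5 (month_end (apply 3% monthly interest)): balance=$2163.00 total_interest=$63.00
After 6 (deposit($50)): balance=$2213.00 total_interest=$63.00
After 7 (withdraw($100)): balance=$2113.00 total_interest=$63.00
After 8 (year_end (apply 5% annual interest)): balance=$2218.65 total_interest=$168.65
After 9 (withdraw($300)): balance=$1918.65 total_interest=$168.65
After 10 (deposit($100)): balance=$2018.65 total_interest=$168.65
After 11 (year_end (apply 5% annual interest)): balance=$2119.58 total_interest=$269.58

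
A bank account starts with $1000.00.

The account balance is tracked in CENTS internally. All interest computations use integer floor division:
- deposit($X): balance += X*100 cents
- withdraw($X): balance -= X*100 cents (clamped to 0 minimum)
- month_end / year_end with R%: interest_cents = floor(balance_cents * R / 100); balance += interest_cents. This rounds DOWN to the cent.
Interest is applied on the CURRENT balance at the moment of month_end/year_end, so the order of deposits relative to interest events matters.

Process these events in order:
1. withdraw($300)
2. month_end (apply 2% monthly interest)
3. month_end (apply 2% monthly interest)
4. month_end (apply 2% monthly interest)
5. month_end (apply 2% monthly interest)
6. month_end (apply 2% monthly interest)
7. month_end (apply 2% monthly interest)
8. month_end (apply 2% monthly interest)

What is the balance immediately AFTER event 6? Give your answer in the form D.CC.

Answer: 772.84

Derivation:
After 1 (withdraw($300)): balance=$700.00 total_interest=$0.00
After 2 (month_end (apply 2% monthly interest)): balance=$714.00 total_interest=$14.00
After 3 (month_end (apply 2% monthly interest)): balance=$728.28 total_interest=$28.28
After 4 (month_end (apply 2% monthly interest)): balance=$742.84 total_interest=$42.84
After 5 (month_end (apply 2% monthly interest)): balance=$757.69 total_interest=$57.69
After 6 (month_end (apply 2% monthly interest)): balance=$772.84 total_interest=$72.84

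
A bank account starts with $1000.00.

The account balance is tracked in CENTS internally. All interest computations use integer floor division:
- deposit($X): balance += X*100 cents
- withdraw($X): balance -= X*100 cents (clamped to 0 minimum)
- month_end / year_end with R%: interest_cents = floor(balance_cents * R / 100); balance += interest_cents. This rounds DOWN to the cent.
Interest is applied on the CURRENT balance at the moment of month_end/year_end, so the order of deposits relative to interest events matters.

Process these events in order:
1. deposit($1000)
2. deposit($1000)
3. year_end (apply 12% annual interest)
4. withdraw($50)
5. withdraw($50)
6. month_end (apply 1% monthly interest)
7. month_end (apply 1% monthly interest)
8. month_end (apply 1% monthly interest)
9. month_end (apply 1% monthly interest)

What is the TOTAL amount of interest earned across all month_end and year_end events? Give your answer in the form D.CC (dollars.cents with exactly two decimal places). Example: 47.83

Answer: 492.35

Derivation:
After 1 (deposit($1000)): balance=$2000.00 total_interest=$0.00
After 2 (deposit($1000)): balance=$3000.00 total_interest=$0.00
After 3 (year_end (apply 12% annual interest)): balance=$3360.00 total_interest=$360.00
After 4 (withdraw($50)): balance=$3310.00 total_interest=$360.00
After 5 (withdraw($50)): balance=$3260.00 total_interest=$360.00
After 6 (month_end (apply 1% monthly interest)): balance=$3292.60 total_interest=$392.60
After 7 (month_end (apply 1% monthly interest)): balance=$3325.52 total_interest=$425.52
After 8 (month_end (apply 1% monthly interest)): balance=$3358.77 total_interest=$458.77
After 9 (month_end (apply 1% monthly interest)): balance=$3392.35 total_interest=$492.35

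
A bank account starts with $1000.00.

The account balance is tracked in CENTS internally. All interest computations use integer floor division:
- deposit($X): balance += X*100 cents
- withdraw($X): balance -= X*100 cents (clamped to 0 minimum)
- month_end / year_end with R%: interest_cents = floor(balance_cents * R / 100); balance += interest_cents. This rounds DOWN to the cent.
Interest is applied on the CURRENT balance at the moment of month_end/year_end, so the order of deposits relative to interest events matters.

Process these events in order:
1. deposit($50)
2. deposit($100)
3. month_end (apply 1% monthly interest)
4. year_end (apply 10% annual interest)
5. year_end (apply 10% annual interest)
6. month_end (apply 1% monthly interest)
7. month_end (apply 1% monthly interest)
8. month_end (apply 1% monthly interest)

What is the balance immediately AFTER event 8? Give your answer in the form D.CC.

After 1 (deposit($50)): balance=$1050.00 total_interest=$0.00
After 2 (deposit($100)): balance=$1150.00 total_interest=$0.00
After 3 (month_end (apply 1% monthly interest)): balance=$1161.50 total_interest=$11.50
After 4 (year_end (apply 10% annual interest)): balance=$1277.65 total_interest=$127.65
After 5 (year_end (apply 10% annual interest)): balance=$1405.41 total_interest=$255.41
After 6 (month_end (apply 1% monthly interest)): balance=$1419.46 total_interest=$269.46
After 7 (month_end (apply 1% monthly interest)): balance=$1433.65 total_interest=$283.65
After 8 (month_end (apply 1% monthly interest)): balance=$1447.98 total_interest=$297.98

Answer: 1447.98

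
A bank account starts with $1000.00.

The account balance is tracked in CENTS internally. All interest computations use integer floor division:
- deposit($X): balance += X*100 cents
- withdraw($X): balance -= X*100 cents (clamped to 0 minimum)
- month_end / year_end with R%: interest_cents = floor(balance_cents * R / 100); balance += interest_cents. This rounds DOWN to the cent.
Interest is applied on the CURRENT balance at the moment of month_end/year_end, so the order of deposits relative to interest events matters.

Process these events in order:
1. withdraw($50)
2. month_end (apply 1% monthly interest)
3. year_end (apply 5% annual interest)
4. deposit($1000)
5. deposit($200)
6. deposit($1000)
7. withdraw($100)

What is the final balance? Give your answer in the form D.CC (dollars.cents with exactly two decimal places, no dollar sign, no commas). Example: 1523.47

After 1 (withdraw($50)): balance=$950.00 total_interest=$0.00
After 2 (month_end (apply 1% monthly interest)): balance=$959.50 total_interest=$9.50
After 3 (year_end (apply 5% annual interest)): balance=$1007.47 total_interest=$57.47
After 4 (deposit($1000)): balance=$2007.47 total_interest=$57.47
After 5 (deposit($200)): balance=$2207.47 total_interest=$57.47
After 6 (deposit($1000)): balance=$3207.47 total_interest=$57.47
After 7 (withdraw($100)): balance=$3107.47 total_interest=$57.47

Answer: 3107.47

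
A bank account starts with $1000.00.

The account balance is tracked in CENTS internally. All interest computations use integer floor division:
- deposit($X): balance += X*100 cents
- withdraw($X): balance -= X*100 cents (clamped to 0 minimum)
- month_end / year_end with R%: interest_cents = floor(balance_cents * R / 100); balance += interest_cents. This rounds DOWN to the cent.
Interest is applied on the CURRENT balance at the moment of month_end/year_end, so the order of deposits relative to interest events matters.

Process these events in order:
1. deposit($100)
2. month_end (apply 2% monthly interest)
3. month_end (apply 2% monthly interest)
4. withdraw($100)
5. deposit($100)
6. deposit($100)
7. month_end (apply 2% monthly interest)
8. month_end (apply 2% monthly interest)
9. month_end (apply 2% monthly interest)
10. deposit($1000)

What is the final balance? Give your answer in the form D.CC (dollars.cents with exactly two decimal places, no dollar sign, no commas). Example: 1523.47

After 1 (deposit($100)): balance=$1100.00 total_interest=$0.00
After 2 (month_end (apply 2% monthly interest)): balance=$1122.00 total_interest=$22.00
After 3 (month_end (apply 2% monthly interest)): balance=$1144.44 total_interest=$44.44
After 4 (withdraw($100)): balance=$1044.44 total_interest=$44.44
After 5 (deposit($100)): balance=$1144.44 total_interest=$44.44
After 6 (deposit($100)): balance=$1244.44 total_interest=$44.44
After 7 (month_end (apply 2% monthly interest)): balance=$1269.32 total_interest=$69.32
After 8 (month_end (apply 2% monthly interest)): balance=$1294.70 total_interest=$94.70
After 9 (month_end (apply 2% monthly interest)): balance=$1320.59 total_interest=$120.59
After 10 (deposit($1000)): balance=$2320.59 total_interest=$120.59

Answer: 2320.59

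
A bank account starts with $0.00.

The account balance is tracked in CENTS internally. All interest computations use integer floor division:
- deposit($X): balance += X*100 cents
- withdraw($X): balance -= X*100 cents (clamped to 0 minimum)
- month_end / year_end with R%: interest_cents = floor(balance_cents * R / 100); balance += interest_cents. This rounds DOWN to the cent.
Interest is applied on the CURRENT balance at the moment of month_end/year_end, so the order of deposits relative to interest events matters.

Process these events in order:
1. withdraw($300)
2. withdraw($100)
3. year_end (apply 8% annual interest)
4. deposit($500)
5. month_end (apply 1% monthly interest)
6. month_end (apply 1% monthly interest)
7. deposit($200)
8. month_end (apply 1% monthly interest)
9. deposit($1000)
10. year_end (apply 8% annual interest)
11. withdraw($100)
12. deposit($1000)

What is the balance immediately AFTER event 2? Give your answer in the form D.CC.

Answer: 0.00

Derivation:
After 1 (withdraw($300)): balance=$0.00 total_interest=$0.00
After 2 (withdraw($100)): balance=$0.00 total_interest=$0.00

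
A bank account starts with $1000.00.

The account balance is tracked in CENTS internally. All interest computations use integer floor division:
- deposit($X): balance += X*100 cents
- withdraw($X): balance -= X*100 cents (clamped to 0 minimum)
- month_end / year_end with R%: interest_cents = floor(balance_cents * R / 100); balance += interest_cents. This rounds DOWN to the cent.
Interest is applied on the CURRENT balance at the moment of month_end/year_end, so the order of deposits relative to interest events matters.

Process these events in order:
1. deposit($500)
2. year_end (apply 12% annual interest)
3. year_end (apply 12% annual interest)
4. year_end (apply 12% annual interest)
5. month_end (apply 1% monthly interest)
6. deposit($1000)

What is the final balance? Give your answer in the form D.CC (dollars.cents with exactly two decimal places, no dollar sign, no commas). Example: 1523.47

After 1 (deposit($500)): balance=$1500.00 total_interest=$0.00
After 2 (year_end (apply 12% annual interest)): balance=$1680.00 total_interest=$180.00
After 3 (year_end (apply 12% annual interest)): balance=$1881.60 total_interest=$381.60
After 4 (year_end (apply 12% annual interest)): balance=$2107.39 total_interest=$607.39
After 5 (month_end (apply 1% monthly interest)): balance=$2128.46 total_interest=$628.46
After 6 (deposit($1000)): balance=$3128.46 total_interest=$628.46

Answer: 3128.46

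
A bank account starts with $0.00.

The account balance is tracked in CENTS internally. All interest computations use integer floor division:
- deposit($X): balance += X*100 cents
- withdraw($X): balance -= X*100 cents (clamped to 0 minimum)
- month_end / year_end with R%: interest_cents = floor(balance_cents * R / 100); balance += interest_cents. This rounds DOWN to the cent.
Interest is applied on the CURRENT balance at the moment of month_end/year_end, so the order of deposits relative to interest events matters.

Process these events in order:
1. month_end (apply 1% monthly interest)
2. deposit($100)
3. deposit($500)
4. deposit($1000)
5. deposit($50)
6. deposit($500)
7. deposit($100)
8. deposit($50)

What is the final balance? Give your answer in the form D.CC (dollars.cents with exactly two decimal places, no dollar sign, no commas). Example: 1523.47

After 1 (month_end (apply 1% monthly interest)): balance=$0.00 total_interest=$0.00
After 2 (deposit($100)): balance=$100.00 total_interest=$0.00
After 3 (deposit($500)): balance=$600.00 total_interest=$0.00
After 4 (deposit($1000)): balance=$1600.00 total_interest=$0.00
After 5 (deposit($50)): balance=$1650.00 total_interest=$0.00
After 6 (deposit($500)): balance=$2150.00 total_interest=$0.00
After 7 (deposit($100)): balance=$2250.00 total_interest=$0.00
After 8 (deposit($50)): balance=$2300.00 total_interest=$0.00

Answer: 2300.00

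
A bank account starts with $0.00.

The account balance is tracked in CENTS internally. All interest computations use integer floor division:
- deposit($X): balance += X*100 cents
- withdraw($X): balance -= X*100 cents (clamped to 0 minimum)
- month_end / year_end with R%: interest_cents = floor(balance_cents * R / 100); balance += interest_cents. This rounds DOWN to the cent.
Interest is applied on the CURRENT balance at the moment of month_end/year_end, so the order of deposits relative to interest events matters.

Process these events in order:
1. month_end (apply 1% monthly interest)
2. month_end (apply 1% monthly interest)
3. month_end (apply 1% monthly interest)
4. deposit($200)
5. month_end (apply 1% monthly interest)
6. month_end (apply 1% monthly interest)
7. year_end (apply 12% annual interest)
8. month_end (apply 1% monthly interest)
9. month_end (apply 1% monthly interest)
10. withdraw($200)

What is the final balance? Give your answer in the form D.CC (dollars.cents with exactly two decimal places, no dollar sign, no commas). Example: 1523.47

After 1 (month_end (apply 1% monthly interest)): balance=$0.00 total_interest=$0.00
After 2 (month_end (apply 1% monthly interest)): balance=$0.00 total_interest=$0.00
After 3 (month_end (apply 1% monthly interest)): balance=$0.00 total_interest=$0.00
After 4 (deposit($200)): balance=$200.00 total_interest=$0.00
After 5 (month_end (apply 1% monthly interest)): balance=$202.00 total_interest=$2.00
After 6 (month_end (apply 1% monthly interest)): balance=$204.02 total_interest=$4.02
After 7 (year_end (apply 12% annual interest)): balance=$228.50 total_interest=$28.50
After 8 (month_end (apply 1% monthly interest)): balance=$230.78 total_interest=$30.78
After 9 (month_end (apply 1% monthly interest)): balance=$233.08 total_interest=$33.08
After 10 (withdraw($200)): balance=$33.08 total_interest=$33.08

Answer: 33.08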